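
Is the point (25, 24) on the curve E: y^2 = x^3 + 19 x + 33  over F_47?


Check whether y^2 = x^3 + 19 x + 33 (mod 47) for (x, y) = (25, 24).
LHS: y^2 = 24^2 mod 47 = 12
RHS: x^3 + 19 x + 33 = 25^3 + 19*25 + 33 mod 47 = 12
LHS = RHS

Yes, on the curve


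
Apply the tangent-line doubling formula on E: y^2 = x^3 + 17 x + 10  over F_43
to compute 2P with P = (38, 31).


Doubling: s = (3 x1^2 + a) / (2 y1)
s = (3*38^2 + 17) / (2*31) mod 43 = 32
x3 = s^2 - 2 x1 mod 43 = 32^2 - 2*38 = 2
y3 = s (x1 - x3) - y1 mod 43 = 32 * (38 - 2) - 31 = 3

2P = (2, 3)


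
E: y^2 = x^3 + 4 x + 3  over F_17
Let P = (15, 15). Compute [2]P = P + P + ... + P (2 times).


k = 2 = 10_2 (binary, LSB first: 01)
Double-and-add from P = (15, 15):
  bit 0 = 0: acc unchanged = O
  bit 1 = 1: acc = O + (3, 5) = (3, 5)

2P = (3, 5)


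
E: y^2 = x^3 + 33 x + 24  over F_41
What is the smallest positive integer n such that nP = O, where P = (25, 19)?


Compute successive multiples of P until we hit O:
  1P = (25, 19)
  2P = (22, 0)
  3P = (25, 22)
  4P = O

ord(P) = 4


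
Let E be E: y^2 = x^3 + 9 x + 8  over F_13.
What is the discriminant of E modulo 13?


4 a^3 + 27 b^2 = 4*9^3 + 27*8^2 = 2916 + 1728 = 4644
Delta = -16 * (4644) = -74304
Delta mod 13 = 4

Delta = 4 (mod 13)


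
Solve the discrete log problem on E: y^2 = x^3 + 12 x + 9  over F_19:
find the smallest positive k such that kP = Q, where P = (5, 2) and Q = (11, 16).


Enumerate multiples of P until we hit Q = (11, 16):
  1P = (5, 2)
  2P = (13, 14)
  3P = (8, 3)
  4P = (4, 11)
  5P = (15, 12)
  6P = (0, 3)
  7P = (11, 3)
  8P = (12, 0)
  9P = (11, 16)
Match found at i = 9.

k = 9


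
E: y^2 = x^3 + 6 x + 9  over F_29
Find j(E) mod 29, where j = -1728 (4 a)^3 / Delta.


Delta = -16(4 a^3 + 27 b^2) mod 29 = 20
-1728 * (4 a)^3 = -1728 * (4*6)^3 mod 29 = 8
j = 8 * 20^(-1) mod 29 = 12

j = 12 (mod 29)


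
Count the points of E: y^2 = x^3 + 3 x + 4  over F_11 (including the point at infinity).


For each x in F_11, count y with y^2 = x^3 + 3 x + 4 mod 11:
  x = 0: RHS = 4, y in [2, 9]  -> 2 point(s)
  x = 4: RHS = 3, y in [5, 6]  -> 2 point(s)
  x = 5: RHS = 1, y in [1, 10]  -> 2 point(s)
  x = 7: RHS = 5, y in [4, 7]  -> 2 point(s)
  x = 8: RHS = 1, y in [1, 10]  -> 2 point(s)
  x = 9: RHS = 1, y in [1, 10]  -> 2 point(s)
  x = 10: RHS = 0, y in [0]  -> 1 point(s)
Affine points: 13. Add the point at infinity: total = 14.

#E(F_11) = 14


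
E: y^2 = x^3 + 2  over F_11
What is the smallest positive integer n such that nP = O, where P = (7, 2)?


Compute successive multiples of P until we hit O:
  1P = (7, 2)
  2P = (9, 7)
  3P = (4, 0)
  4P = (9, 4)
  5P = (7, 9)
  6P = O

ord(P) = 6


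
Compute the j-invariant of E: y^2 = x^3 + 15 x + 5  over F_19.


Delta = -16(4 a^3 + 27 b^2) mod 19 = 3
-1728 * (4 a)^3 = -1728 * (4*15)^3 mod 19 = 8
j = 8 * 3^(-1) mod 19 = 9

j = 9 (mod 19)


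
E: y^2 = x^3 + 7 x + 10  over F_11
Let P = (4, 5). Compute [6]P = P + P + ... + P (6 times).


k = 6 = 110_2 (binary, LSB first: 011)
Double-and-add from P = (4, 5):
  bit 0 = 0: acc unchanged = O
  bit 1 = 1: acc = O + (3, 6) = (3, 6)
  bit 2 = 1: acc = (3, 6) + (6, 2) = (5, 4)

6P = (5, 4)


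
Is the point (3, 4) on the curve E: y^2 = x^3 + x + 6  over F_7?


Check whether y^2 = x^3 + 1 x + 6 (mod 7) for (x, y) = (3, 4).
LHS: y^2 = 4^2 mod 7 = 2
RHS: x^3 + 1 x + 6 = 3^3 + 1*3 + 6 mod 7 = 1
LHS != RHS

No, not on the curve


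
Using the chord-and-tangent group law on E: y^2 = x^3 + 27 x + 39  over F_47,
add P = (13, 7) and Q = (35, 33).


P != Q, so use the chord formula.
s = (y2 - y1) / (x2 - x1) = (26) / (22) mod 47 = 14
x3 = s^2 - x1 - x2 mod 47 = 14^2 - 13 - 35 = 7
y3 = s (x1 - x3) - y1 mod 47 = 14 * (13 - 7) - 7 = 30

P + Q = (7, 30)


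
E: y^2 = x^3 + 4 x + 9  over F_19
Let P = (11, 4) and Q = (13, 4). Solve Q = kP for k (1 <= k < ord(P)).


Enumerate multiples of P until we hit Q = (13, 4):
  1P = (11, 4)
  2P = (13, 4)
Match found at i = 2.

k = 2


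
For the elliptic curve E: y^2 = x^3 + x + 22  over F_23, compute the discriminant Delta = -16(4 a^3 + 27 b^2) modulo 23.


4 a^3 + 27 b^2 = 4*1^3 + 27*22^2 = 4 + 13068 = 13072
Delta = -16 * (13072) = -209152
Delta mod 23 = 10

Delta = 10 (mod 23)


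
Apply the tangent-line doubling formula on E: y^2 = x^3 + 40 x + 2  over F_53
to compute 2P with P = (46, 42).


Doubling: s = (3 x1^2 + a) / (2 y1)
s = (3*46^2 + 40) / (2*42) mod 53 = 18
x3 = s^2 - 2 x1 mod 53 = 18^2 - 2*46 = 20
y3 = s (x1 - x3) - y1 mod 53 = 18 * (46 - 20) - 42 = 2

2P = (20, 2)


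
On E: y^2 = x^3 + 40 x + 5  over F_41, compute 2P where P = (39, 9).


Doubling: s = (3 x1^2 + a) / (2 y1)
s = (3*39^2 + 40) / (2*9) mod 41 = 12
x3 = s^2 - 2 x1 mod 41 = 12^2 - 2*39 = 25
y3 = s (x1 - x3) - y1 mod 41 = 12 * (39 - 25) - 9 = 36

2P = (25, 36)


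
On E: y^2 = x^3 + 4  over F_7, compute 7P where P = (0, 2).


k = 7 = 111_2 (binary, LSB first: 111)
Double-and-add from P = (0, 2):
  bit 0 = 1: acc = O + (0, 2) = (0, 2)
  bit 1 = 1: acc = (0, 2) + (0, 5) = O
  bit 2 = 1: acc = O + (0, 2) = (0, 2)

7P = (0, 2)


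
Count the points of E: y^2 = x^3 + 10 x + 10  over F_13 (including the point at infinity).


For each x in F_13, count y with y^2 = x^3 + 10 x + 10 mod 13:
  x = 0: RHS = 10, y in [6, 7]  -> 2 point(s)
  x = 2: RHS = 12, y in [5, 8]  -> 2 point(s)
  x = 4: RHS = 10, y in [6, 7]  -> 2 point(s)
  x = 5: RHS = 3, y in [4, 9]  -> 2 point(s)
  x = 6: RHS = 0, y in [0]  -> 1 point(s)
  x = 8: RHS = 4, y in [2, 11]  -> 2 point(s)
  x = 9: RHS = 10, y in [6, 7]  -> 2 point(s)
  x = 12: RHS = 12, y in [5, 8]  -> 2 point(s)
Affine points: 15. Add the point at infinity: total = 16.

#E(F_13) = 16


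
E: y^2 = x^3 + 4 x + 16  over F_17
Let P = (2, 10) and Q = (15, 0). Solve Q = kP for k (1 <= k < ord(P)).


Enumerate multiples of P until we hit Q = (15, 0):
  1P = (2, 10)
  2P = (15, 0)
Match found at i = 2.

k = 2


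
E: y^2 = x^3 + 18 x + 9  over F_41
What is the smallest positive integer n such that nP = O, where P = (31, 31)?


Compute successive multiples of P until we hit O:
  1P = (31, 31)
  2P = (10, 0)
  3P = (31, 10)
  4P = O

ord(P) = 4


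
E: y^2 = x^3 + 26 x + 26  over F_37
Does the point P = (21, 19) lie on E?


Check whether y^2 = x^3 + 26 x + 26 (mod 37) for (x, y) = (21, 19).
LHS: y^2 = 19^2 mod 37 = 28
RHS: x^3 + 26 x + 26 = 21^3 + 26*21 + 26 mod 37 = 28
LHS = RHS

Yes, on the curve


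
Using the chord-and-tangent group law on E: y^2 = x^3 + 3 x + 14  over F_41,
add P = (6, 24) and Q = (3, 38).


P != Q, so use the chord formula.
s = (y2 - y1) / (x2 - x1) = (14) / (38) mod 41 = 9
x3 = s^2 - x1 - x2 mod 41 = 9^2 - 6 - 3 = 31
y3 = s (x1 - x3) - y1 mod 41 = 9 * (6 - 31) - 24 = 38

P + Q = (31, 38)


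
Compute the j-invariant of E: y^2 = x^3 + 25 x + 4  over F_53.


Delta = -16(4 a^3 + 27 b^2) mod 53 = 35
-1728 * (4 a)^3 = -1728 * (4*25)^3 mod 53 = 22
j = 22 * 35^(-1) mod 53 = 40

j = 40 (mod 53)


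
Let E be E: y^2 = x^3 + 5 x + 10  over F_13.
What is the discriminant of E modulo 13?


4 a^3 + 27 b^2 = 4*5^3 + 27*10^2 = 500 + 2700 = 3200
Delta = -16 * (3200) = -51200
Delta mod 13 = 7

Delta = 7 (mod 13)


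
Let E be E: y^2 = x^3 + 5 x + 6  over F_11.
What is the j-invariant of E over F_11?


Delta = -16(4 a^3 + 27 b^2) mod 11 = 10
-1728 * (4 a)^3 = -1728 * (4*5)^3 mod 11 = 8
j = 8 * 10^(-1) mod 11 = 3

j = 3 (mod 11)


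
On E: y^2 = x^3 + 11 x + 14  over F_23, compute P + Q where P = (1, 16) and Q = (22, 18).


P != Q, so use the chord formula.
s = (y2 - y1) / (x2 - x1) = (2) / (21) mod 23 = 22
x3 = s^2 - x1 - x2 mod 23 = 22^2 - 1 - 22 = 1
y3 = s (x1 - x3) - y1 mod 23 = 22 * (1 - 1) - 16 = 7

P + Q = (1, 7)


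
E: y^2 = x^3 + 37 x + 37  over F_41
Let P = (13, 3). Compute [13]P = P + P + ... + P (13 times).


k = 13 = 1101_2 (binary, LSB first: 1011)
Double-and-add from P = (13, 3):
  bit 0 = 1: acc = O + (13, 3) = (13, 3)
  bit 1 = 0: acc unchanged = (13, 3)
  bit 2 = 1: acc = (13, 3) + (12, 35) = (15, 20)
  bit 3 = 1: acc = (15, 20) + (9, 22) = (8, 5)

13P = (8, 5)


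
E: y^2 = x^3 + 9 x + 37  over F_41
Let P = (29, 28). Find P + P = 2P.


Doubling: s = (3 x1^2 + a) / (2 y1)
s = (3*29^2 + 9) / (2*28) mod 41 = 13
x3 = s^2 - 2 x1 mod 41 = 13^2 - 2*29 = 29
y3 = s (x1 - x3) - y1 mod 41 = 13 * (29 - 29) - 28 = 13

2P = (29, 13)


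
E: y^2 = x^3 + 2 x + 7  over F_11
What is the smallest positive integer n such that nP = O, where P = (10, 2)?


Compute successive multiples of P until we hit O:
  1P = (10, 2)
  2P = (7, 10)
  3P = (6, 2)
  4P = (6, 9)
  5P = (7, 1)
  6P = (10, 9)
  7P = O

ord(P) = 7


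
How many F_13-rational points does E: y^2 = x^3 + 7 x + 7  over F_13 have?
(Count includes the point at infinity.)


For each x in F_13, count y with y^2 = x^3 + 7 x + 7 mod 13:
  x = 2: RHS = 3, y in [4, 9]  -> 2 point(s)
  x = 3: RHS = 3, y in [4, 9]  -> 2 point(s)
  x = 7: RHS = 9, y in [3, 10]  -> 2 point(s)
  x = 8: RHS = 3, y in [4, 9]  -> 2 point(s)
  x = 12: RHS = 12, y in [5, 8]  -> 2 point(s)
Affine points: 10. Add the point at infinity: total = 11.

#E(F_13) = 11


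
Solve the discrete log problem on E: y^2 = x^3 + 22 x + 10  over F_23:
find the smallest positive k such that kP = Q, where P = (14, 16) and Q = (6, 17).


Enumerate multiples of P until we hit Q = (6, 17):
  1P = (14, 16)
  2P = (7, 1)
  3P = (8, 10)
  4P = (2, 19)
  5P = (20, 20)
  6P = (15, 14)
  7P = (21, 21)
  8P = (4, 1)
  9P = (13, 20)
  10P = (12, 22)
  11P = (6, 6)
  12P = (6, 17)
Match found at i = 12.

k = 12


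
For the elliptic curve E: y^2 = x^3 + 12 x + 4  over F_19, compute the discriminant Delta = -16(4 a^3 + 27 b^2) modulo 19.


4 a^3 + 27 b^2 = 4*12^3 + 27*4^2 = 6912 + 432 = 7344
Delta = -16 * (7344) = -117504
Delta mod 19 = 11

Delta = 11 (mod 19)


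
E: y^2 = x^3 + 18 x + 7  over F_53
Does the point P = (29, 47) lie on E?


Check whether y^2 = x^3 + 18 x + 7 (mod 53) for (x, y) = (29, 47).
LHS: y^2 = 47^2 mod 53 = 36
RHS: x^3 + 18 x + 7 = 29^3 + 18*29 + 7 mod 53 = 8
LHS != RHS

No, not on the curve


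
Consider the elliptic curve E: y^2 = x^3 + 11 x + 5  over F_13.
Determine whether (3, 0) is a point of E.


Check whether y^2 = x^3 + 11 x + 5 (mod 13) for (x, y) = (3, 0).
LHS: y^2 = 0^2 mod 13 = 0
RHS: x^3 + 11 x + 5 = 3^3 + 11*3 + 5 mod 13 = 0
LHS = RHS

Yes, on the curve


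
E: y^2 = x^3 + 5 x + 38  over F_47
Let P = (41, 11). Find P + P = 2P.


Doubling: s = (3 x1^2 + a) / (2 y1)
s = (3*41^2 + 5) / (2*11) mod 47 = 3
x3 = s^2 - 2 x1 mod 47 = 3^2 - 2*41 = 21
y3 = s (x1 - x3) - y1 mod 47 = 3 * (41 - 21) - 11 = 2

2P = (21, 2)


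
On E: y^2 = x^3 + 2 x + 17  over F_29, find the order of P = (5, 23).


Compute successive multiples of P until we hit O:
  1P = (5, 23)
  2P = (6, 10)
  3P = (13, 23)
  4P = (11, 6)
  5P = (17, 11)
  6P = (8, 9)
  7P = (12, 0)
  8P = (8, 20)
  ... (continuing to 14P)
  14P = O

ord(P) = 14


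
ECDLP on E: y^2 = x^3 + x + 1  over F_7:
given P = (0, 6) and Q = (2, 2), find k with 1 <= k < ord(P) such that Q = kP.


Enumerate multiples of P until we hit Q = (2, 2):
  1P = (0, 6)
  2P = (2, 2)
Match found at i = 2.

k = 2


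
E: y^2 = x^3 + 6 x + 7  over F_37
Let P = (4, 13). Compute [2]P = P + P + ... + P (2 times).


k = 2 = 10_2 (binary, LSB first: 01)
Double-and-add from P = (4, 13):
  bit 0 = 0: acc unchanged = O
  bit 1 = 1: acc = O + (32, 0) = (32, 0)

2P = (32, 0)


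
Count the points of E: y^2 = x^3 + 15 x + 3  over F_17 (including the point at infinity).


For each x in F_17, count y with y^2 = x^3 + 15 x + 3 mod 17:
  x = 1: RHS = 2, y in [6, 11]  -> 2 point(s)
  x = 4: RHS = 8, y in [5, 12]  -> 2 point(s)
  x = 5: RHS = 16, y in [4, 13]  -> 2 point(s)
  x = 7: RHS = 9, y in [3, 14]  -> 2 point(s)
  x = 9: RHS = 0, y in [0]  -> 1 point(s)
  x = 13: RHS = 15, y in [7, 10]  -> 2 point(s)
  x = 14: RHS = 16, y in [4, 13]  -> 2 point(s)
  x = 15: RHS = 16, y in [4, 13]  -> 2 point(s)
  x = 16: RHS = 4, y in [2, 15]  -> 2 point(s)
Affine points: 17. Add the point at infinity: total = 18.

#E(F_17) = 18


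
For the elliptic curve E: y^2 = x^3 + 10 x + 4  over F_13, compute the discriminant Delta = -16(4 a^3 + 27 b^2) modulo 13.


4 a^3 + 27 b^2 = 4*10^3 + 27*4^2 = 4000 + 432 = 4432
Delta = -16 * (4432) = -70912
Delta mod 13 = 3

Delta = 3 (mod 13)


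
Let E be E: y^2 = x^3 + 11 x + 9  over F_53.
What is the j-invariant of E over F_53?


Delta = -16(4 a^3 + 27 b^2) mod 53 = 28
-1728 * (4 a)^3 = -1728 * (4*11)^3 mod 53 = 8
j = 8 * 28^(-1) mod 53 = 23

j = 23 (mod 53)


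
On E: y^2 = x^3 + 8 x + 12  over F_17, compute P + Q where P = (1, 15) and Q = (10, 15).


P != Q, so use the chord formula.
s = (y2 - y1) / (x2 - x1) = (0) / (9) mod 17 = 0
x3 = s^2 - x1 - x2 mod 17 = 0^2 - 1 - 10 = 6
y3 = s (x1 - x3) - y1 mod 17 = 0 * (1 - 6) - 15 = 2

P + Q = (6, 2)


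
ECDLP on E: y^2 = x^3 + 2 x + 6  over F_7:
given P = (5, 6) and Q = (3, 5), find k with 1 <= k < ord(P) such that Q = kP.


Enumerate multiples of P until we hit Q = (3, 5):
  1P = (5, 6)
  2P = (4, 1)
  3P = (2, 2)
  4P = (1, 4)
  5P = (3, 2)
  6P = (3, 5)
Match found at i = 6.

k = 6


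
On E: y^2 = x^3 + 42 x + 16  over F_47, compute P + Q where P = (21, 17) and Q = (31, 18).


P != Q, so use the chord formula.
s = (y2 - y1) / (x2 - x1) = (1) / (10) mod 47 = 33
x3 = s^2 - x1 - x2 mod 47 = 33^2 - 21 - 31 = 3
y3 = s (x1 - x3) - y1 mod 47 = 33 * (21 - 3) - 17 = 13

P + Q = (3, 13)


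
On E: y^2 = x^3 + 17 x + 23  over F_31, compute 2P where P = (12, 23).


Doubling: s = (3 x1^2 + a) / (2 y1)
s = (3*12^2 + 17) / (2*23) mod 31 = 1
x3 = s^2 - 2 x1 mod 31 = 1^2 - 2*12 = 8
y3 = s (x1 - x3) - y1 mod 31 = 1 * (12 - 8) - 23 = 12

2P = (8, 12)


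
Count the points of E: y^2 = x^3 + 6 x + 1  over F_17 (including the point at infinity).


For each x in F_17, count y with y^2 = x^3 + 6 x + 1 mod 17:
  x = 0: RHS = 1, y in [1, 16]  -> 2 point(s)
  x = 1: RHS = 8, y in [5, 12]  -> 2 point(s)
  x = 2: RHS = 4, y in [2, 15]  -> 2 point(s)
  x = 4: RHS = 4, y in [2, 15]  -> 2 point(s)
  x = 6: RHS = 15, y in [7, 10]  -> 2 point(s)
  x = 8: RHS = 0, y in [0]  -> 1 point(s)
  x = 9: RHS = 2, y in [6, 11]  -> 2 point(s)
  x = 11: RHS = 4, y in [2, 15]  -> 2 point(s)
  x = 12: RHS = 16, y in [4, 13]  -> 2 point(s)
  x = 13: RHS = 15, y in [7, 10]  -> 2 point(s)
  x = 15: RHS = 15, y in [7, 10]  -> 2 point(s)
Affine points: 21. Add the point at infinity: total = 22.

#E(F_17) = 22


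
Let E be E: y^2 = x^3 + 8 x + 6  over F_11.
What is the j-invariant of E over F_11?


Delta = -16(4 a^3 + 27 b^2) mod 11 = 3
-1728 * (4 a)^3 = -1728 * (4*8)^3 mod 11 = 1
j = 1 * 3^(-1) mod 11 = 4

j = 4 (mod 11)


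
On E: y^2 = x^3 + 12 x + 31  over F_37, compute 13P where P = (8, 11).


k = 13 = 1101_2 (binary, LSB first: 1011)
Double-and-add from P = (8, 11):
  bit 0 = 1: acc = O + (8, 11) = (8, 11)
  bit 1 = 0: acc unchanged = (8, 11)
  bit 2 = 1: acc = (8, 11) + (12, 33) = (1, 9)
  bit 3 = 1: acc = (1, 9) + (13, 4) = (26, 23)

13P = (26, 23)


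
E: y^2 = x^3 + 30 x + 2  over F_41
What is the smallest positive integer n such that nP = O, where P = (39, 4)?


Compute successive multiples of P until we hit O:
  1P = (39, 4)
  2P = (29, 28)
  3P = (5, 21)
  4P = (28, 11)
  5P = (11, 8)
  6P = (27, 6)
  7P = (24, 14)
  8P = (24, 27)
  ... (continuing to 15P)
  15P = O

ord(P) = 15


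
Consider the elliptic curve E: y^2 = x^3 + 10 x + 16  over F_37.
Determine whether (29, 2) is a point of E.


Check whether y^2 = x^3 + 10 x + 16 (mod 37) for (x, y) = (29, 2).
LHS: y^2 = 2^2 mod 37 = 4
RHS: x^3 + 10 x + 16 = 29^3 + 10*29 + 16 mod 37 = 16
LHS != RHS

No, not on the curve


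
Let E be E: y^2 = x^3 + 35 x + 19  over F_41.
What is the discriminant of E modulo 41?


4 a^3 + 27 b^2 = 4*35^3 + 27*19^2 = 171500 + 9747 = 181247
Delta = -16 * (181247) = -2899952
Delta mod 41 = 19

Delta = 19 (mod 41)


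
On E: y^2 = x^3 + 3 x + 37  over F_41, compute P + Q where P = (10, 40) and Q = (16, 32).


P != Q, so use the chord formula.
s = (y2 - y1) / (x2 - x1) = (33) / (6) mod 41 = 26
x3 = s^2 - x1 - x2 mod 41 = 26^2 - 10 - 16 = 35
y3 = s (x1 - x3) - y1 mod 41 = 26 * (10 - 35) - 40 = 7

P + Q = (35, 7)


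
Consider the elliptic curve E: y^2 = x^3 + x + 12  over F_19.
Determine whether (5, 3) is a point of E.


Check whether y^2 = x^3 + 1 x + 12 (mod 19) for (x, y) = (5, 3).
LHS: y^2 = 3^2 mod 19 = 9
RHS: x^3 + 1 x + 12 = 5^3 + 1*5 + 12 mod 19 = 9
LHS = RHS

Yes, on the curve


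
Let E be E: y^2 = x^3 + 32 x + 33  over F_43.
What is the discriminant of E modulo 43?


4 a^3 + 27 b^2 = 4*32^3 + 27*33^2 = 131072 + 29403 = 160475
Delta = -16 * (160475) = -2567600
Delta mod 43 = 16

Delta = 16 (mod 43)


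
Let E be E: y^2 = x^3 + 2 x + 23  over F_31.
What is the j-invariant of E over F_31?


Delta = -16(4 a^3 + 27 b^2) mod 31 = 19
-1728 * (4 a)^3 = -1728 * (4*2)^3 mod 31 = 4
j = 4 * 19^(-1) mod 31 = 10

j = 10 (mod 31)


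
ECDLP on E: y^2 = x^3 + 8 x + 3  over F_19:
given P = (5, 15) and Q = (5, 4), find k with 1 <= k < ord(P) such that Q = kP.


Enumerate multiples of P until we hit Q = (5, 4):
  1P = (5, 15)
  2P = (16, 16)
  3P = (9, 14)
  4P = (11, 15)
  5P = (3, 4)
  6P = (8, 16)
  7P = (4, 17)
  8P = (14, 3)
  9P = (6, 18)
  10P = (17, 6)
  11P = (13, 10)
  12P = (10, 0)
  13P = (13, 9)
  14P = (17, 13)
  15P = (6, 1)
  16P = (14, 16)
  17P = (4, 2)
  18P = (8, 3)
  19P = (3, 15)
  20P = (11, 4)
  21P = (9, 5)
  22P = (16, 3)
  23P = (5, 4)
Match found at i = 23.

k = 23


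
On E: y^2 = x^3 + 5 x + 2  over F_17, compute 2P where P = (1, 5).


k = 2 = 10_2 (binary, LSB first: 01)
Double-and-add from P = (1, 5):
  bit 0 = 0: acc unchanged = O
  bit 1 = 1: acc = O + (0, 6) = (0, 6)

2P = (0, 6)


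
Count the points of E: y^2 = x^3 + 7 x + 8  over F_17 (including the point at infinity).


For each x in F_17, count y with y^2 = x^3 + 7 x + 8 mod 17:
  x = 0: RHS = 8, y in [5, 12]  -> 2 point(s)
  x = 1: RHS = 16, y in [4, 13]  -> 2 point(s)
  x = 2: RHS = 13, y in [8, 9]  -> 2 point(s)
  x = 4: RHS = 15, y in [7, 10]  -> 2 point(s)
  x = 5: RHS = 15, y in [7, 10]  -> 2 point(s)
  x = 7: RHS = 9, y in [3, 14]  -> 2 point(s)
  x = 8: RHS = 15, y in [7, 10]  -> 2 point(s)
  x = 9: RHS = 1, y in [1, 16]  -> 2 point(s)
  x = 12: RHS = 1, y in [1, 16]  -> 2 point(s)
  x = 13: RHS = 1, y in [1, 16]  -> 2 point(s)
  x = 16: RHS = 0, y in [0]  -> 1 point(s)
Affine points: 21. Add the point at infinity: total = 22.

#E(F_17) = 22


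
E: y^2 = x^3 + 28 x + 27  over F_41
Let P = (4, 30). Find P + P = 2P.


Doubling: s = (3 x1^2 + a) / (2 y1)
s = (3*4^2 + 28) / (2*30) mod 41 = 4
x3 = s^2 - 2 x1 mod 41 = 4^2 - 2*4 = 8
y3 = s (x1 - x3) - y1 mod 41 = 4 * (4 - 8) - 30 = 36

2P = (8, 36)


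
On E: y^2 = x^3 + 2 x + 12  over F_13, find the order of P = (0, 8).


Compute successive multiples of P until we hit O:
  1P = (0, 8)
  2P = (12, 10)
  3P = (5, 2)
  4P = (11, 0)
  5P = (5, 11)
  6P = (12, 3)
  7P = (0, 5)
  8P = O

ord(P) = 8


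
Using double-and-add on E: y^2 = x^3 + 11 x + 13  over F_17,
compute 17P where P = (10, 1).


k = 17 = 10001_2 (binary, LSB first: 10001)
Double-and-add from P = (10, 1):
  bit 0 = 1: acc = O + (10, 1) = (10, 1)
  bit 1 = 0: acc unchanged = (10, 1)
  bit 2 = 0: acc unchanged = (10, 1)
  bit 3 = 0: acc unchanged = (10, 1)
  bit 4 = 1: acc = (10, 1) + (14, 2) = (9, 12)

17P = (9, 12)


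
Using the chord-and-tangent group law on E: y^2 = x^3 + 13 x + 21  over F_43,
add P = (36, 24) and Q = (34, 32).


P != Q, so use the chord formula.
s = (y2 - y1) / (x2 - x1) = (8) / (41) mod 43 = 39
x3 = s^2 - x1 - x2 mod 43 = 39^2 - 36 - 34 = 32
y3 = s (x1 - x3) - y1 mod 43 = 39 * (36 - 32) - 24 = 3

P + Q = (32, 3)


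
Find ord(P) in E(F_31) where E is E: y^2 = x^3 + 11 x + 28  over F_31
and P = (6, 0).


Compute successive multiples of P until we hit O:
  1P = (6, 0)
  2P = O

ord(P) = 2


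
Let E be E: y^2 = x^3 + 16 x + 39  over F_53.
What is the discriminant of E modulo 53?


4 a^3 + 27 b^2 = 4*16^3 + 27*39^2 = 16384 + 41067 = 57451
Delta = -16 * (57451) = -919216
Delta mod 53 = 16

Delta = 16 (mod 53)


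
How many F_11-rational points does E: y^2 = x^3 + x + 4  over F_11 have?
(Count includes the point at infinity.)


For each x in F_11, count y with y^2 = x^3 + 1 x + 4 mod 11:
  x = 0: RHS = 4, y in [2, 9]  -> 2 point(s)
  x = 2: RHS = 3, y in [5, 6]  -> 2 point(s)
  x = 3: RHS = 1, y in [1, 10]  -> 2 point(s)
  x = 9: RHS = 5, y in [4, 7]  -> 2 point(s)
Affine points: 8. Add the point at infinity: total = 9.

#E(F_11) = 9


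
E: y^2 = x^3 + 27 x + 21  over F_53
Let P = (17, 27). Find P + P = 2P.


Doubling: s = (3 x1^2 + a) / (2 y1)
s = (3*17^2 + 27) / (2*27) mod 53 = 46
x3 = s^2 - 2 x1 mod 53 = 46^2 - 2*17 = 15
y3 = s (x1 - x3) - y1 mod 53 = 46 * (17 - 15) - 27 = 12

2P = (15, 12)


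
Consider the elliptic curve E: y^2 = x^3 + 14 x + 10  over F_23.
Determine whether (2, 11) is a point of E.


Check whether y^2 = x^3 + 14 x + 10 (mod 23) for (x, y) = (2, 11).
LHS: y^2 = 11^2 mod 23 = 6
RHS: x^3 + 14 x + 10 = 2^3 + 14*2 + 10 mod 23 = 0
LHS != RHS

No, not on the curve


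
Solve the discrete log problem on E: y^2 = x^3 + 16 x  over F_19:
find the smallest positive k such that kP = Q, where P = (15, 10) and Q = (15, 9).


Enumerate multiples of P until we hit Q = (15, 9):
  1P = (15, 10)
  2P = (0, 0)
  3P = (15, 9)
Match found at i = 3.

k = 3


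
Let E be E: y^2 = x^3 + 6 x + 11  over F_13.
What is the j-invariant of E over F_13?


Delta = -16(4 a^3 + 27 b^2) mod 13 = 9
-1728 * (4 a)^3 = -1728 * (4*6)^3 mod 13 = 5
j = 5 * 9^(-1) mod 13 = 2

j = 2 (mod 13)


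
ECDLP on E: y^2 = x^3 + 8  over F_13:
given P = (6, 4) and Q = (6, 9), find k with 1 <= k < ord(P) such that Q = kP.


Enumerate multiples of P until we hit Q = (6, 9):
  1P = (6, 4)
  2P = (11, 0)
  3P = (6, 9)
Match found at i = 3.

k = 3


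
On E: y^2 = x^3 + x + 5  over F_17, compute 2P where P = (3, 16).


k = 2 = 10_2 (binary, LSB first: 01)
Double-and-add from P = (3, 16):
  bit 0 = 0: acc unchanged = O
  bit 1 = 1: acc = O + (3, 1) = (3, 1)

2P = (3, 1)


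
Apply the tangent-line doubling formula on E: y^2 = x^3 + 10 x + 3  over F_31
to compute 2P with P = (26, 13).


Doubling: s = (3 x1^2 + a) / (2 y1)
s = (3*26^2 + 10) / (2*13) mod 31 = 14
x3 = s^2 - 2 x1 mod 31 = 14^2 - 2*26 = 20
y3 = s (x1 - x3) - y1 mod 31 = 14 * (26 - 20) - 13 = 9

2P = (20, 9)


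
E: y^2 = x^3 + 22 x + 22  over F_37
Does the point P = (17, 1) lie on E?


Check whether y^2 = x^3 + 22 x + 22 (mod 37) for (x, y) = (17, 1).
LHS: y^2 = 1^2 mod 37 = 1
RHS: x^3 + 22 x + 22 = 17^3 + 22*17 + 22 mod 37 = 18
LHS != RHS

No, not on the curve


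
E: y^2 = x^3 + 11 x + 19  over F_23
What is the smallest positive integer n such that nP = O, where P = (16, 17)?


Compute successive multiples of P until we hit O:
  1P = (16, 17)
  2P = (4, 9)
  3P = (6, 5)
  4P = (19, 7)
  5P = (17, 17)
  6P = (13, 6)
  7P = (10, 5)
  8P = (1, 13)
  ... (continuing to 26P)
  26P = O

ord(P) = 26


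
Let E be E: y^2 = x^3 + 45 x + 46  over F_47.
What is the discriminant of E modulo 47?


4 a^3 + 27 b^2 = 4*45^3 + 27*46^2 = 364500 + 57132 = 421632
Delta = -16 * (421632) = -6746112
Delta mod 47 = 33

Delta = 33 (mod 47)


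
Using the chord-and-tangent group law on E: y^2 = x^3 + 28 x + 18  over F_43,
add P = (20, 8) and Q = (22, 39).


P != Q, so use the chord formula.
s = (y2 - y1) / (x2 - x1) = (31) / (2) mod 43 = 37
x3 = s^2 - x1 - x2 mod 43 = 37^2 - 20 - 22 = 37
y3 = s (x1 - x3) - y1 mod 43 = 37 * (20 - 37) - 8 = 8

P + Q = (37, 8)


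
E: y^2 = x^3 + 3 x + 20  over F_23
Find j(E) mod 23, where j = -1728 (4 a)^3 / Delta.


Delta = -16(4 a^3 + 27 b^2) mod 23 = 19
-1728 * (4 a)^3 = -1728 * (4*3)^3 mod 23 = 14
j = 14 * 19^(-1) mod 23 = 8

j = 8 (mod 23)


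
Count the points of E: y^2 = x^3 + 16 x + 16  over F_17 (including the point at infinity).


For each x in F_17, count y with y^2 = x^3 + 16 x + 16 mod 17:
  x = 0: RHS = 16, y in [4, 13]  -> 2 point(s)
  x = 1: RHS = 16, y in [4, 13]  -> 2 point(s)
  x = 4: RHS = 8, y in [5, 12]  -> 2 point(s)
  x = 5: RHS = 0, y in [0]  -> 1 point(s)
  x = 12: RHS = 15, y in [7, 10]  -> 2 point(s)
  x = 14: RHS = 9, y in [3, 14]  -> 2 point(s)
  x = 16: RHS = 16, y in [4, 13]  -> 2 point(s)
Affine points: 13. Add the point at infinity: total = 14.

#E(F_17) = 14


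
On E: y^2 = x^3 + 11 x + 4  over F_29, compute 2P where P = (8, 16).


Doubling: s = (3 x1^2 + a) / (2 y1)
s = (3*8^2 + 11) / (2*16) mod 29 = 0
x3 = s^2 - 2 x1 mod 29 = 0^2 - 2*8 = 13
y3 = s (x1 - x3) - y1 mod 29 = 0 * (8 - 13) - 16 = 13

2P = (13, 13)


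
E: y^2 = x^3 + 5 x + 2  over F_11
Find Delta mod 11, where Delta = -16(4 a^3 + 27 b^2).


4 a^3 + 27 b^2 = 4*5^3 + 27*2^2 = 500 + 108 = 608
Delta = -16 * (608) = -9728
Delta mod 11 = 7

Delta = 7 (mod 11)


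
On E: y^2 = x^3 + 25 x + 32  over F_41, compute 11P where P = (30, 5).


k = 11 = 1011_2 (binary, LSB first: 1101)
Double-and-add from P = (30, 5):
  bit 0 = 1: acc = O + (30, 5) = (30, 5)
  bit 1 = 1: acc = (30, 5) + (17, 32) = (25, 13)
  bit 2 = 0: acc unchanged = (25, 13)
  bit 3 = 1: acc = (25, 13) + (16, 10) = (32, 12)

11P = (32, 12)


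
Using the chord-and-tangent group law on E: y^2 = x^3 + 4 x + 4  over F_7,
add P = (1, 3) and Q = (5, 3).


P != Q, so use the chord formula.
s = (y2 - y1) / (x2 - x1) = (0) / (4) mod 7 = 0
x3 = s^2 - x1 - x2 mod 7 = 0^2 - 1 - 5 = 1
y3 = s (x1 - x3) - y1 mod 7 = 0 * (1 - 1) - 3 = 4

P + Q = (1, 4)


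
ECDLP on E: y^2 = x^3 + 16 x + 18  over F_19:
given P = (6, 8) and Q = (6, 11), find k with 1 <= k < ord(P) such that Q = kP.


Enumerate multiples of P until we hit Q = (6, 11):
  1P = (6, 8)
  2P = (16, 0)
  3P = (6, 11)
Match found at i = 3.

k = 3


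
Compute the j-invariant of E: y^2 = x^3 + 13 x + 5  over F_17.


Delta = -16(4 a^3 + 27 b^2) mod 17 = 11
-1728 * (4 a)^3 = -1728 * (4*13)^3 mod 17 = 6
j = 6 * 11^(-1) mod 17 = 16

j = 16 (mod 17)


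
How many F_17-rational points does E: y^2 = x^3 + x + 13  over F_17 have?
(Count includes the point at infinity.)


For each x in F_17, count y with y^2 = x^3 + 1 x + 13 mod 17:
  x = 0: RHS = 13, y in [8, 9]  -> 2 point(s)
  x = 1: RHS = 15, y in [7, 10]  -> 2 point(s)
  x = 3: RHS = 9, y in [3, 14]  -> 2 point(s)
  x = 4: RHS = 13, y in [8, 9]  -> 2 point(s)
  x = 12: RHS = 2, y in [6, 11]  -> 2 point(s)
  x = 13: RHS = 13, y in [8, 9]  -> 2 point(s)
  x = 14: RHS = 0, y in [0]  -> 1 point(s)
Affine points: 13. Add the point at infinity: total = 14.

#E(F_17) = 14


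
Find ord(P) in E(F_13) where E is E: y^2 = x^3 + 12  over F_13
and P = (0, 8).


Compute successive multiples of P until we hit O:
  1P = (0, 8)
  2P = (0, 5)
  3P = O

ord(P) = 3


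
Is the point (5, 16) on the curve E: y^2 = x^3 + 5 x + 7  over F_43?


Check whether y^2 = x^3 + 5 x + 7 (mod 43) for (x, y) = (5, 16).
LHS: y^2 = 16^2 mod 43 = 41
RHS: x^3 + 5 x + 7 = 5^3 + 5*5 + 7 mod 43 = 28
LHS != RHS

No, not on the curve


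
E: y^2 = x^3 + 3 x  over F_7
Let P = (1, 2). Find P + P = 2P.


Doubling: s = (3 x1^2 + a) / (2 y1)
s = (3*1^2 + 3) / (2*2) mod 7 = 5
x3 = s^2 - 2 x1 mod 7 = 5^2 - 2*1 = 2
y3 = s (x1 - x3) - y1 mod 7 = 5 * (1 - 2) - 2 = 0

2P = (2, 0)


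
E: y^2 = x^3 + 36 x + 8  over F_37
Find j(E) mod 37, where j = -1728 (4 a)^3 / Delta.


Delta = -16(4 a^3 + 27 b^2) mod 37 = 18
-1728 * (4 a)^3 = -1728 * (4*36)^3 mod 37 = 36
j = 36 * 18^(-1) mod 37 = 2

j = 2 (mod 37)


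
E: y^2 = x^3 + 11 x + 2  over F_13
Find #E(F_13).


For each x in F_13, count y with y^2 = x^3 + 11 x + 2 mod 13:
  x = 1: RHS = 1, y in [1, 12]  -> 2 point(s)
  x = 3: RHS = 10, y in [6, 7]  -> 2 point(s)
  x = 5: RHS = 0, y in [0]  -> 1 point(s)
  x = 8: RHS = 4, y in [2, 11]  -> 2 point(s)
  x = 12: RHS = 3, y in [4, 9]  -> 2 point(s)
Affine points: 9. Add the point at infinity: total = 10.

#E(F_13) = 10


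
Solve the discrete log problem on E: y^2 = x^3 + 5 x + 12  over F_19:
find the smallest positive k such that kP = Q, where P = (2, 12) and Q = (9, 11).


Enumerate multiples of P until we hit Q = (9, 11):
  1P = (2, 12)
  2P = (3, 15)
  3P = (4, 1)
  4P = (10, 13)
  5P = (18, 5)
  6P = (15, 2)
  7P = (9, 8)
  8P = (6, 12)
  9P = (11, 7)
  10P = (11, 12)
  11P = (6, 7)
  12P = (9, 11)
Match found at i = 12.

k = 12


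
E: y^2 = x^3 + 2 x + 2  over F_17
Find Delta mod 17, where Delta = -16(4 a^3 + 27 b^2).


4 a^3 + 27 b^2 = 4*2^3 + 27*2^2 = 32 + 108 = 140
Delta = -16 * (140) = -2240
Delta mod 17 = 4

Delta = 4 (mod 17)


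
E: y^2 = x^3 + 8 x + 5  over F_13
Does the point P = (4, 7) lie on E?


Check whether y^2 = x^3 + 8 x + 5 (mod 13) for (x, y) = (4, 7).
LHS: y^2 = 7^2 mod 13 = 10
RHS: x^3 + 8 x + 5 = 4^3 + 8*4 + 5 mod 13 = 10
LHS = RHS

Yes, on the curve


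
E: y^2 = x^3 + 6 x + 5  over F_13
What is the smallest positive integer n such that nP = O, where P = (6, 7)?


Compute successive multiples of P until we hit O:
  1P = (6, 7)
  2P = (10, 5)
  3P = (7, 0)
  4P = (10, 8)
  5P = (6, 6)
  6P = O

ord(P) = 6


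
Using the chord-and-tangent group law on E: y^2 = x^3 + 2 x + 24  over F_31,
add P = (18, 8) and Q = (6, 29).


P != Q, so use the chord formula.
s = (y2 - y1) / (x2 - x1) = (21) / (19) mod 31 = 6
x3 = s^2 - x1 - x2 mod 31 = 6^2 - 18 - 6 = 12
y3 = s (x1 - x3) - y1 mod 31 = 6 * (18 - 12) - 8 = 28

P + Q = (12, 28)


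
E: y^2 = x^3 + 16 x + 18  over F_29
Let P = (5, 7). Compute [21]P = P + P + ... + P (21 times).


k = 21 = 10101_2 (binary, LSB first: 10101)
Double-and-add from P = (5, 7):
  bit 0 = 1: acc = O + (5, 7) = (5, 7)
  bit 1 = 0: acc unchanged = (5, 7)
  bit 2 = 1: acc = (5, 7) + (24, 25) = (16, 7)
  bit 3 = 0: acc unchanged = (16, 7)
  bit 4 = 1: acc = (16, 7) + (7, 3) = (13, 4)

21P = (13, 4)


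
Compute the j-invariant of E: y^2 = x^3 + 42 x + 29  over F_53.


Delta = -16(4 a^3 + 27 b^2) mod 53 = 16
-1728 * (4 a)^3 = -1728 * (4*42)^3 mod 53 = 45
j = 45 * 16^(-1) mod 53 = 26

j = 26 (mod 53)


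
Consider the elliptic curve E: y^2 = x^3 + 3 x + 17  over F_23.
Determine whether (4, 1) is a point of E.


Check whether y^2 = x^3 + 3 x + 17 (mod 23) for (x, y) = (4, 1).
LHS: y^2 = 1^2 mod 23 = 1
RHS: x^3 + 3 x + 17 = 4^3 + 3*4 + 17 mod 23 = 1
LHS = RHS

Yes, on the curve


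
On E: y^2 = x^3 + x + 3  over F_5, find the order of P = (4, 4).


Compute successive multiples of P until we hit O:
  1P = (4, 4)
  2P = (1, 0)
  3P = (4, 1)
  4P = O

ord(P) = 4


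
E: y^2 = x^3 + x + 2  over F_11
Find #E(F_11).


For each x in F_11, count y with y^2 = x^3 + 1 x + 2 mod 11:
  x = 1: RHS = 4, y in [2, 9]  -> 2 point(s)
  x = 2: RHS = 1, y in [1, 10]  -> 2 point(s)
  x = 4: RHS = 4, y in [2, 9]  -> 2 point(s)
  x = 5: RHS = 0, y in [0]  -> 1 point(s)
  x = 6: RHS = 4, y in [2, 9]  -> 2 point(s)
  x = 7: RHS = 0, y in [0]  -> 1 point(s)
  x = 8: RHS = 5, y in [4, 7]  -> 2 point(s)
  x = 9: RHS = 3, y in [5, 6]  -> 2 point(s)
  x = 10: RHS = 0, y in [0]  -> 1 point(s)
Affine points: 15. Add the point at infinity: total = 16.

#E(F_11) = 16


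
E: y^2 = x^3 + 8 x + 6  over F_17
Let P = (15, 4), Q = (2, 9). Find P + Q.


P != Q, so use the chord formula.
s = (y2 - y1) / (x2 - x1) = (5) / (4) mod 17 = 14
x3 = s^2 - x1 - x2 mod 17 = 14^2 - 15 - 2 = 9
y3 = s (x1 - x3) - y1 mod 17 = 14 * (15 - 9) - 4 = 12

P + Q = (9, 12)


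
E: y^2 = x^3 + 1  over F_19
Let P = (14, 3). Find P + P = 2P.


Doubling: s = (3 x1^2 + a) / (2 y1)
s = (3*14^2 + 0) / (2*3) mod 19 = 3
x3 = s^2 - 2 x1 mod 19 = 3^2 - 2*14 = 0
y3 = s (x1 - x3) - y1 mod 19 = 3 * (14 - 0) - 3 = 1

2P = (0, 1)


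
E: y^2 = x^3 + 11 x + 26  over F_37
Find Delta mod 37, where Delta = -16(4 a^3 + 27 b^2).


4 a^3 + 27 b^2 = 4*11^3 + 27*26^2 = 5324 + 18252 = 23576
Delta = -16 * (23576) = -377216
Delta mod 37 = 36

Delta = 36 (mod 37)


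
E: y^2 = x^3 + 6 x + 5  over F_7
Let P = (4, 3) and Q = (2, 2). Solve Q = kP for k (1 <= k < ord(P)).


Enumerate multiples of P until we hit Q = (2, 2):
  1P = (4, 3)
  2P = (3, 6)
  3P = (2, 5)
  4P = (2, 2)
Match found at i = 4.

k = 4


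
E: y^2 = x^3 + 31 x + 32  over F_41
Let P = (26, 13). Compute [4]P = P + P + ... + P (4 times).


k = 4 = 100_2 (binary, LSB first: 001)
Double-and-add from P = (26, 13):
  bit 0 = 0: acc unchanged = O
  bit 1 = 0: acc unchanged = O
  bit 2 = 1: acc = O + (22, 13) = (22, 13)

4P = (22, 13)


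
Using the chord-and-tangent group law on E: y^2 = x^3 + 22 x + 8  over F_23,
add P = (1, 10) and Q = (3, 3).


P != Q, so use the chord formula.
s = (y2 - y1) / (x2 - x1) = (16) / (2) mod 23 = 8
x3 = s^2 - x1 - x2 mod 23 = 8^2 - 1 - 3 = 14
y3 = s (x1 - x3) - y1 mod 23 = 8 * (1 - 14) - 10 = 1

P + Q = (14, 1)


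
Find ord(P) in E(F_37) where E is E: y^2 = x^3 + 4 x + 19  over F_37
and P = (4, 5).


Compute successive multiples of P until we hit O:
  1P = (4, 5)
  2P = (22, 5)
  3P = (11, 32)
  4P = (18, 15)
  5P = (14, 9)
  6P = (31, 36)
  7P = (29, 17)
  8P = (5, 33)
  ... (continuing to 32P)
  32P = O

ord(P) = 32


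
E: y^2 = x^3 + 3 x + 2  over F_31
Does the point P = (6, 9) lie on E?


Check whether y^2 = x^3 + 3 x + 2 (mod 31) for (x, y) = (6, 9).
LHS: y^2 = 9^2 mod 31 = 19
RHS: x^3 + 3 x + 2 = 6^3 + 3*6 + 2 mod 31 = 19
LHS = RHS

Yes, on the curve


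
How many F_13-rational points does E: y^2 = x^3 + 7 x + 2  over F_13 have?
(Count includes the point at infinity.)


For each x in F_13, count y with y^2 = x^3 + 7 x + 2 mod 13:
  x = 1: RHS = 10, y in [6, 7]  -> 2 point(s)
  x = 4: RHS = 3, y in [4, 9]  -> 2 point(s)
  x = 6: RHS = 0, y in [0]  -> 1 point(s)
  x = 7: RHS = 4, y in [2, 11]  -> 2 point(s)
  x = 9: RHS = 1, y in [1, 12]  -> 2 point(s)
Affine points: 9. Add the point at infinity: total = 10.

#E(F_13) = 10


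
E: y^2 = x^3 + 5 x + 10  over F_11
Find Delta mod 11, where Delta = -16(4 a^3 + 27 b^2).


4 a^3 + 27 b^2 = 4*5^3 + 27*10^2 = 500 + 2700 = 3200
Delta = -16 * (3200) = -51200
Delta mod 11 = 5

Delta = 5 (mod 11)


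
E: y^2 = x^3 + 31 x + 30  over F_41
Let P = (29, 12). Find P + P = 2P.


Doubling: s = (3 x1^2 + a) / (2 y1)
s = (3*29^2 + 31) / (2*12) mod 41 = 21
x3 = s^2 - 2 x1 mod 41 = 21^2 - 2*29 = 14
y3 = s (x1 - x3) - y1 mod 41 = 21 * (29 - 14) - 12 = 16

2P = (14, 16)


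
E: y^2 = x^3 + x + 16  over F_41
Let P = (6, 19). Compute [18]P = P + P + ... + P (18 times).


k = 18 = 10010_2 (binary, LSB first: 01001)
Double-and-add from P = (6, 19):
  bit 0 = 0: acc unchanged = O
  bit 1 = 1: acc = O + (28, 15) = (28, 15)
  bit 2 = 0: acc unchanged = (28, 15)
  bit 3 = 0: acc unchanged = (28, 15)
  bit 4 = 1: acc = (28, 15) + (11, 28) = (25, 2)

18P = (25, 2)


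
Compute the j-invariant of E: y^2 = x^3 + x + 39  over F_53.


Delta = -16(4 a^3 + 27 b^2) mod 53 = 11
-1728 * (4 a)^3 = -1728 * (4*1)^3 mod 53 = 19
j = 19 * 11^(-1) mod 53 = 21

j = 21 (mod 53)


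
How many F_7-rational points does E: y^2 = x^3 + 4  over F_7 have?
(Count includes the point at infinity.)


For each x in F_7, count y with y^2 = x^3 + 0 x + 4 mod 7:
  x = 0: RHS = 4, y in [2, 5]  -> 2 point(s)
Affine points: 2. Add the point at infinity: total = 3.

#E(F_7) = 3


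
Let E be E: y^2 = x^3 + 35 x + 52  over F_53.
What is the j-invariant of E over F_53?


Delta = -16(4 a^3 + 27 b^2) mod 53 = 14
-1728 * (4 a)^3 = -1728 * (4*35)^3 mod 53 = 15
j = 15 * 14^(-1) mod 53 = 20

j = 20 (mod 53)


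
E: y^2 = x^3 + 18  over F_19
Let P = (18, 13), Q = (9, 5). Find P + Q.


P != Q, so use the chord formula.
s = (y2 - y1) / (x2 - x1) = (11) / (10) mod 19 = 3
x3 = s^2 - x1 - x2 mod 19 = 3^2 - 18 - 9 = 1
y3 = s (x1 - x3) - y1 mod 19 = 3 * (18 - 1) - 13 = 0

P + Q = (1, 0)


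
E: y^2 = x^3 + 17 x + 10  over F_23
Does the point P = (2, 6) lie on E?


Check whether y^2 = x^3 + 17 x + 10 (mod 23) for (x, y) = (2, 6).
LHS: y^2 = 6^2 mod 23 = 13
RHS: x^3 + 17 x + 10 = 2^3 + 17*2 + 10 mod 23 = 6
LHS != RHS

No, not on the curve


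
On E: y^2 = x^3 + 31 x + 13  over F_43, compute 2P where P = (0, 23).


Doubling: s = (3 x1^2 + a) / (2 y1)
s = (3*0^2 + 31) / (2*23) mod 43 = 39
x3 = s^2 - 2 x1 mod 43 = 39^2 - 2*0 = 16
y3 = s (x1 - x3) - y1 mod 43 = 39 * (0 - 16) - 23 = 41

2P = (16, 41)


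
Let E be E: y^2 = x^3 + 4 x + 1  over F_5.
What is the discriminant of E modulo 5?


4 a^3 + 27 b^2 = 4*4^3 + 27*1^2 = 256 + 27 = 283
Delta = -16 * (283) = -4528
Delta mod 5 = 2

Delta = 2 (mod 5)


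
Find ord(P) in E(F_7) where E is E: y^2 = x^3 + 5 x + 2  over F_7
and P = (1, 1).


Compute successive multiples of P until we hit O:
  1P = (1, 1)
  2P = (0, 3)
  3P = (3, 3)
  4P = (4, 3)
  5P = (4, 4)
  6P = (3, 4)
  7P = (0, 4)
  8P = (1, 6)
  ... (continuing to 9P)
  9P = O

ord(P) = 9


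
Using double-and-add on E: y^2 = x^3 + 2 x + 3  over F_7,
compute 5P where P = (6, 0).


k = 5 = 101_2 (binary, LSB first: 101)
Double-and-add from P = (6, 0):
  bit 0 = 1: acc = O + (6, 0) = (6, 0)
  bit 1 = 0: acc unchanged = (6, 0)
  bit 2 = 1: acc = (6, 0) + O = (6, 0)

5P = (6, 0)


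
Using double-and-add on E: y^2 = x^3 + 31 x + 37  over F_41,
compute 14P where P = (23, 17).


k = 14 = 1110_2 (binary, LSB first: 0111)
Double-and-add from P = (23, 17):
  bit 0 = 0: acc unchanged = O
  bit 1 = 1: acc = O + (35, 39) = (35, 39)
  bit 2 = 1: acc = (35, 39) + (28, 15) = (9, 15)
  bit 3 = 1: acc = (9, 15) + (34, 25) = (8, 10)

14P = (8, 10)


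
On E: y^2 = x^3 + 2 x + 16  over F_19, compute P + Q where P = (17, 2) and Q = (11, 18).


P != Q, so use the chord formula.
s = (y2 - y1) / (x2 - x1) = (16) / (13) mod 19 = 10
x3 = s^2 - x1 - x2 mod 19 = 10^2 - 17 - 11 = 15
y3 = s (x1 - x3) - y1 mod 19 = 10 * (17 - 15) - 2 = 18

P + Q = (15, 18)


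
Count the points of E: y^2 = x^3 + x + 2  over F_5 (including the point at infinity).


For each x in F_5, count y with y^2 = x^3 + 1 x + 2 mod 5:
  x = 1: RHS = 4, y in [2, 3]  -> 2 point(s)
  x = 4: RHS = 0, y in [0]  -> 1 point(s)
Affine points: 3. Add the point at infinity: total = 4.

#E(F_5) = 4


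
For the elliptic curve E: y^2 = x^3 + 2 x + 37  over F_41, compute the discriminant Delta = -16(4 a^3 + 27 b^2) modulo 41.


4 a^3 + 27 b^2 = 4*2^3 + 27*37^2 = 32 + 36963 = 36995
Delta = -16 * (36995) = -591920
Delta mod 41 = 38

Delta = 38 (mod 41)


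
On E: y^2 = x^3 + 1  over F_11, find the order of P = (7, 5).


Compute successive multiples of P until we hit O:
  1P = (7, 5)
  2P = (2, 8)
  3P = (5, 7)
  4P = (0, 10)
  5P = (9, 9)
  6P = (10, 0)
  7P = (9, 2)
  8P = (0, 1)
  ... (continuing to 12P)
  12P = O

ord(P) = 12


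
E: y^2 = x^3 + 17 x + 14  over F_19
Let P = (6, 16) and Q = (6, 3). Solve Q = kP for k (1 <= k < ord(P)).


Enumerate multiples of P until we hit Q = (6, 3):
  1P = (6, 16)
  2P = (13, 0)
  3P = (6, 3)
Match found at i = 3.

k = 3


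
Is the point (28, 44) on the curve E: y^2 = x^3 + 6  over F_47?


Check whether y^2 = x^3 + 0 x + 6 (mod 47) for (x, y) = (28, 44).
LHS: y^2 = 44^2 mod 47 = 9
RHS: x^3 + 0 x + 6 = 28^3 + 0*28 + 6 mod 47 = 9
LHS = RHS

Yes, on the curve


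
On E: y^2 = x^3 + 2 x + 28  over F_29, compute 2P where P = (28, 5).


Doubling: s = (3 x1^2 + a) / (2 y1)
s = (3*28^2 + 2) / (2*5) mod 29 = 15
x3 = s^2 - 2 x1 mod 29 = 15^2 - 2*28 = 24
y3 = s (x1 - x3) - y1 mod 29 = 15 * (28 - 24) - 5 = 26

2P = (24, 26)


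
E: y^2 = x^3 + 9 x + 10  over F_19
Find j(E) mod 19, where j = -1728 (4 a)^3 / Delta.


Delta = -16(4 a^3 + 27 b^2) mod 19 = 14
-1728 * (4 a)^3 = -1728 * (4*9)^3 mod 19 = 11
j = 11 * 14^(-1) mod 19 = 13

j = 13 (mod 19)


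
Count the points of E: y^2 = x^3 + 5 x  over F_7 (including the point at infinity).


For each x in F_7, count y with y^2 = x^3 + 5 x + 0 mod 7:
  x = 0: RHS = 0, y in [0]  -> 1 point(s)
  x = 2: RHS = 4, y in [2, 5]  -> 2 point(s)
  x = 3: RHS = 0, y in [0]  -> 1 point(s)
  x = 4: RHS = 0, y in [0]  -> 1 point(s)
  x = 6: RHS = 1, y in [1, 6]  -> 2 point(s)
Affine points: 7. Add the point at infinity: total = 8.

#E(F_7) = 8
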